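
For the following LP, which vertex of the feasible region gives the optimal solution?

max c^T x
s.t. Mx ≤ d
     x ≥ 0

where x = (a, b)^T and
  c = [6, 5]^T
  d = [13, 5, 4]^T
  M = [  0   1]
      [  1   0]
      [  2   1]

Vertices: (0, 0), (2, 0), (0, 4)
Evaluating z = 6a + 5b at each vertex:
  (0, 0): z = 0
  (2, 0): z = 12
  (0, 4): z = 20

The largest value is z = 20, attained at (0, 4).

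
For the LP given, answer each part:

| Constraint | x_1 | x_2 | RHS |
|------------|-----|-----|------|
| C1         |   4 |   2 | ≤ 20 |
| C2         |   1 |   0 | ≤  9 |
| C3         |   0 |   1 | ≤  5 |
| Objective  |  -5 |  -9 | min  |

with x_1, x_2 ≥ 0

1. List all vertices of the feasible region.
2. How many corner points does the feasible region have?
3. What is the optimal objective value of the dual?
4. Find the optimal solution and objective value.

1. (0, 0), (5, 0), (2.5, 5), (0, 5)
2. 4
3. -57.5 (by strong duality, equal to the primal optimum)
4. x_1 = 2.5, x_2 = 5, z = -57.5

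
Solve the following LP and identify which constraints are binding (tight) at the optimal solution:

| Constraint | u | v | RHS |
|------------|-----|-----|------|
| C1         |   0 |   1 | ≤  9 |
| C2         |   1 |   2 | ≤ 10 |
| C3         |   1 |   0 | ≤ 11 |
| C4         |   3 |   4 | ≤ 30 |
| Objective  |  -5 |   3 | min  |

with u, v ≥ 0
Optimal: u = 10, v = 0
Slack at optimum:
  C1: slack = 9
  C2: slack = 0 (binding)
  C3: slack = 1
  C4: slack = 0 (binding)
  u ≥ 0: u = 10
  v ≥ 0: v = 0 (binding)
Binding constraints: C2, C4, v ≥ 0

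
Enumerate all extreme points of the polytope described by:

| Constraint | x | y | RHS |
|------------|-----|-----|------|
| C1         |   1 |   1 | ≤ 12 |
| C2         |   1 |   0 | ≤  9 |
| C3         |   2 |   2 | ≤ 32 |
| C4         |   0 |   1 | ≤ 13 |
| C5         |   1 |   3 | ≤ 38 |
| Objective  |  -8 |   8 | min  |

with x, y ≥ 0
Each vertex is the intersection of two constraint boundaries that also satisfies all remaining constraints:
  x = 0 and y = 0 → (0, 0)
  x = 9 and y = 0 → (9, 0)
  x + y = 12 and x = 9 → (9, 3)
  x + y = 12 and x = 0 → (0, 12)

Vertices: (0, 0), (9, 0), (9, 3), (0, 12)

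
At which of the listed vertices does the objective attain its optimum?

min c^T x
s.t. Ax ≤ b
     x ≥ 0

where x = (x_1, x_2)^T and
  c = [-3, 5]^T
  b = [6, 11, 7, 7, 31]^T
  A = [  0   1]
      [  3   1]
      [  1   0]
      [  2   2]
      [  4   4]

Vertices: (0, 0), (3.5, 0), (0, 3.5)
(3.5, 0) with z = -10.5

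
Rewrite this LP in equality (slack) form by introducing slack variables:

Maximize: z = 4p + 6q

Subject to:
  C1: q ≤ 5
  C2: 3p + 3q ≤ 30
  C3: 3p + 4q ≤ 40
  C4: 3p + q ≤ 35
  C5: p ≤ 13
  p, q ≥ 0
max z = 4p + 6q

s.t.
  q + s1 = 5
  3p + 3q + s2 = 30
  3p + 4q + s3 = 40
  3p + q + s4 = 35
  p + s5 = 13
  p, q, s1, s2, s3, s4, s5 ≥ 0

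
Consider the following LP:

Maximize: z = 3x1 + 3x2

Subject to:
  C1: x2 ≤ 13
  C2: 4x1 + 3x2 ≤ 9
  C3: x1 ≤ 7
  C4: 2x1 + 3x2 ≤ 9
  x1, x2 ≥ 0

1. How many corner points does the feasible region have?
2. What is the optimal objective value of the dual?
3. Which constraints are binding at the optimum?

1. 3
2. 9 (by strong duality, equal to the primal optimum)
3. C2, C4, x1 ≥ 0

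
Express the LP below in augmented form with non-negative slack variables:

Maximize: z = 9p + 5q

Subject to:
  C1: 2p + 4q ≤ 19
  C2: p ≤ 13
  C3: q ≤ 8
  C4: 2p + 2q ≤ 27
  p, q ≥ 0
max z = 9p + 5q

s.t.
  2p + 4q + s1 = 19
  p + s2 = 13
  q + s3 = 8
  2p + 2q + s4 = 27
  p, q, s1, s2, s3, s4 ≥ 0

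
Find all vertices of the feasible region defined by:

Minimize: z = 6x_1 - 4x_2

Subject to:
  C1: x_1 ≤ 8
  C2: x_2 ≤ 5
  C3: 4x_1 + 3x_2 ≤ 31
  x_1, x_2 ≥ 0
Each vertex is the intersection of two constraint boundaries that also satisfies all remaining constraints:
  x_1 = 0 and x_2 = 0 → (0, 0)
  4x_1 + 3x_2 = 31 and x_2 = 0 → (7.75, 0)
  x_2 = 5 and 4x_1 + 3x_2 = 31 → (4, 5)
  x_2 = 5 and x_1 = 0 → (0, 5)

Vertices: (0, 0), (7.75, 0), (4, 5), (0, 5)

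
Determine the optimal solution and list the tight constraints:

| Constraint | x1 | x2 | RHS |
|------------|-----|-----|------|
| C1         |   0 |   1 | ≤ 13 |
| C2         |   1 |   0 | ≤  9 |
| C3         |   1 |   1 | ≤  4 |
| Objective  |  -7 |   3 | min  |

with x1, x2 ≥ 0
Optimal: x1 = 4, x2 = 0
Binding: C3, x2 ≥ 0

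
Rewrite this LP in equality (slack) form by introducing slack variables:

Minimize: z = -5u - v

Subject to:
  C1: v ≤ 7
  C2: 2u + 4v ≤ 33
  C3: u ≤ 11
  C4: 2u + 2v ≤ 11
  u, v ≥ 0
min z = -5u - v

s.t.
  v + s1 = 7
  2u + 4v + s2 = 33
  u + s3 = 11
  2u + 2v + s4 = 11
  u, v, s1, s2, s3, s4 ≥ 0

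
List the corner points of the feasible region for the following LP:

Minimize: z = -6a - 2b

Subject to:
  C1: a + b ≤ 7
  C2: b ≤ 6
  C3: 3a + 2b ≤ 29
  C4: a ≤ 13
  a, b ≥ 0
Each vertex is the intersection of two constraint boundaries that also satisfies all remaining constraints:
  a = 0 and b = 0 → (0, 0)
  a + b = 7 and b = 0 → (7, 0)
  a + b = 7 and b = 6 → (1, 6)
  b = 6 and a = 0 → (0, 6)

Vertices: (0, 0), (7, 0), (1, 6), (0, 6)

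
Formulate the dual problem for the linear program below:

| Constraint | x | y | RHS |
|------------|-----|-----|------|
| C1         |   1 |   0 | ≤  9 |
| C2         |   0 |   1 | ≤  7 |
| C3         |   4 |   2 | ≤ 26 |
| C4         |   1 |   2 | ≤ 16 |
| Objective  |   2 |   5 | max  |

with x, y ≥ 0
Minimize: z = 9y1 + 7y2 + 26y3 + 16y4

Subject to:
  C1: -y1 - 4y3 - y4 ≤ -2
  C2: -y2 - 2y3 - 2y4 ≤ -5
  y1, y2, y3, y4 ≥ 0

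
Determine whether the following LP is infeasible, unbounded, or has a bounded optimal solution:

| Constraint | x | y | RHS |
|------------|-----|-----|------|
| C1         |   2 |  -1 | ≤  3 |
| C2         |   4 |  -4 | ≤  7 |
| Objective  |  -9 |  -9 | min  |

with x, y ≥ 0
Feasible point: (0, 0) satisfies every constraint, so the LP is feasible.
Direction d = (0, 1): for each constraint row a, a·d ≤ 0 —
  (2)(0) + (-1)(1) = -1 ≤ 0
  (4)(0) + (-4)(1) = -4 ≤ 0
and d ≥ 0, so (0, 0) + t·d stays feasible for every t ≥ 0. Along this ray z = -9x - 9y changes by -9 per unit t, so z → −∞.

Unbounded: there is a feasible ray along which z → −∞.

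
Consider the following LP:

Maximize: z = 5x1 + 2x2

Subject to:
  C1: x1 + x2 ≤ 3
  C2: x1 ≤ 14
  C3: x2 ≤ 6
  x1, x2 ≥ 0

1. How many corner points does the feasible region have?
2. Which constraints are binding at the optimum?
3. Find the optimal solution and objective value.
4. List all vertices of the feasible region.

1. 3
2. C1, x2 ≥ 0
3. x1 = 3, x2 = 0, z = 15
4. (0, 0), (3, 0), (0, 3)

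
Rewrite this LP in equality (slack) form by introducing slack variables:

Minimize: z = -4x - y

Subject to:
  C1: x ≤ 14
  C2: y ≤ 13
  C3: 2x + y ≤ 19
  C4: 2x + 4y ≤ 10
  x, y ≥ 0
min z = -4x - y

s.t.
  x + s1 = 14
  y + s2 = 13
  2x + y + s3 = 19
  2x + 4y + s4 = 10
  x, y, s1, s2, s3, s4 ≥ 0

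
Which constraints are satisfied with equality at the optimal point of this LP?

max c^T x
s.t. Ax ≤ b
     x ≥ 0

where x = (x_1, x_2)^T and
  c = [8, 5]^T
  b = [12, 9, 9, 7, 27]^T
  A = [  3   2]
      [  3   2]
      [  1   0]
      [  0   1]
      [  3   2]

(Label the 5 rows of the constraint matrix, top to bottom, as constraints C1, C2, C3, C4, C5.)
Optimal: x_1 = 3, x_2 = 0
Binding: C2, x_2 ≥ 0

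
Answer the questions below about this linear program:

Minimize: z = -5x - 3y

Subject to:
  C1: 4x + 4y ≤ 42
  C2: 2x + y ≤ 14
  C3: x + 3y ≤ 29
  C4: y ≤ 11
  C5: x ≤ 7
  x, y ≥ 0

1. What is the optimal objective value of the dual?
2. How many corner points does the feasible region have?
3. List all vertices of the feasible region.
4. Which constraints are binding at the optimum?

1. -38.5 (by strong duality, equal to the primal optimum)
2. 5
3. (0, 0), (7, 0), (3.5, 7), (1.25, 9.25), (0, 9.667)
4. C1, C2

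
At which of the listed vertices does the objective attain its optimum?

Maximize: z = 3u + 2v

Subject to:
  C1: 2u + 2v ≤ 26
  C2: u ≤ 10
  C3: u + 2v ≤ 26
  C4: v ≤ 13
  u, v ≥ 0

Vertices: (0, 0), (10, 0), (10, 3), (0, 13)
(10, 3) with z = 36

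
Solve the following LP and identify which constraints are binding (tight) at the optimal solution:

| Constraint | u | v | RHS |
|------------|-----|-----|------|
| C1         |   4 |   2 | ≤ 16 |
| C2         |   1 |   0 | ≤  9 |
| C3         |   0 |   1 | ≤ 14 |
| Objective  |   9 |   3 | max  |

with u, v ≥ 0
Optimal: u = 4, v = 0
Binding: C1, v ≥ 0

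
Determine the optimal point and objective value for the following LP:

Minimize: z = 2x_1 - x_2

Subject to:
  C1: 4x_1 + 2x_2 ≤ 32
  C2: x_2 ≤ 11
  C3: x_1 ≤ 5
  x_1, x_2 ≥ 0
Each vertex is the intersection of two constraint boundaries that also satisfies all remaining constraints:
  x_1 = 0 and x_2 = 0 → (0, 0)
  x_1 = 5 and x_2 = 0 → (5, 0)
  4x_1 + 2x_2 = 32 and x_1 = 5 → (5, 6)
  4x_1 + 2x_2 = 32 and x_2 = 11 → (2.5, 11)
  x_2 = 11 and x_1 = 0 → (0, 11)

Evaluating z = 2x_1 - x_2 at each vertex:
  (0, 0): z = 0
  (5, 0): z = 10
  (5, 6): z = 4
  (2.5, 11): z = -6
  (0, 11): z = -11

The minimum is at (0, 11) with z = -11.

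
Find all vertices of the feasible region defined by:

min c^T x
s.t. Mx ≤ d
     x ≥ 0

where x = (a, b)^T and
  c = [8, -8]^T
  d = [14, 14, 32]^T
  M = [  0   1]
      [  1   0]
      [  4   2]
Each vertex is the intersection of two constraint boundaries that also satisfies all remaining constraints:
  a = 0 and b = 0 → (0, 0)
  4a + 2b = 32 and b = 0 → (8, 0)
  b = 14 and 4a + 2b = 32 → (1, 14)
  b = 14 and a = 0 → (0, 14)

Vertices: (0, 0), (8, 0), (1, 14), (0, 14)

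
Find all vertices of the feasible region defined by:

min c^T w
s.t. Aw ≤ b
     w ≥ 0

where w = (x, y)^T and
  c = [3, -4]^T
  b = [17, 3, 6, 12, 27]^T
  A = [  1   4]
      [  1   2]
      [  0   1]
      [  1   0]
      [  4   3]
Each vertex is the intersection of two constraint boundaries that also satisfies all remaining constraints:
  x = 0 and y = 0 → (0, 0)
  x + 2y = 3 and y = 0 → (3, 0)
  x + 2y = 3 and x = 0 → (0, 1.5)

Vertices: (0, 0), (3, 0), (0, 1.5)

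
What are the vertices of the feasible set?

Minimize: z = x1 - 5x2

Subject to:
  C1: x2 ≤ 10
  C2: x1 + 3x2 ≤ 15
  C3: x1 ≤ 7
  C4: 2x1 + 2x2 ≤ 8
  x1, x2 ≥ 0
Each vertex is the intersection of two constraint boundaries that also satisfies all remaining constraints:
  x1 = 0 and x2 = 0 → (0, 0)
  2x1 + 2x2 = 8 and x2 = 0 → (4, 0)
  2x1 + 2x2 = 8 and x1 = 0 → (0, 4)

Vertices: (0, 0), (4, 0), (0, 4)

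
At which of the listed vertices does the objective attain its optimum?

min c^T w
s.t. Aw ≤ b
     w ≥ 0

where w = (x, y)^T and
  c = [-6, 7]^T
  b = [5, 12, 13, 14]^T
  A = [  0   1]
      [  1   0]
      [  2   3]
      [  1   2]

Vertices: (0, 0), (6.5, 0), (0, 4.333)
Evaluating z = -6x + 7y at each vertex:
  (0, 0): z = 0
  (6.5, 0): z = -39
  (0, 4.333): z = 30.33

The smallest value is z = -39, attained at (6.5, 0).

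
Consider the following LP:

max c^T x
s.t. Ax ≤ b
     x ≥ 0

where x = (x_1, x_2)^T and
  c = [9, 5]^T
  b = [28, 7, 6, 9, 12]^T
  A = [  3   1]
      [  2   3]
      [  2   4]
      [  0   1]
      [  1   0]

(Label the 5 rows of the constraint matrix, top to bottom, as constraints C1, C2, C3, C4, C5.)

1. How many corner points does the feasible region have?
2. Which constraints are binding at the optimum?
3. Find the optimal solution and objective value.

1. 3
2. C3, x_2 ≥ 0
3. x_1 = 3, x_2 = 0, z = 27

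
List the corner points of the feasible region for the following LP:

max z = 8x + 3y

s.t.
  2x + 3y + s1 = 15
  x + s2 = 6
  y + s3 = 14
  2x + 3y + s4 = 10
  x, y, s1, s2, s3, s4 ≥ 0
Each vertex is the intersection of two constraint boundaries that also satisfies all remaining constraints:
  x = 0 and y = 0 → (0, 0)
  2x + 3y = 10 and y = 0 → (5, 0)
  2x + 3y = 10 and x = 0 → (0, 3.333)

Vertices: (0, 0), (5, 0), (0, 3.333)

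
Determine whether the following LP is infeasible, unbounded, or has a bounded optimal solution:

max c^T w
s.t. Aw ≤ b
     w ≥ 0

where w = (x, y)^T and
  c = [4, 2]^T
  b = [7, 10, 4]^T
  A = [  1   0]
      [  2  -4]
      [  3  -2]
Feasible point: (0, 0) satisfies every constraint, so the LP is feasible.
Direction d = (0, 1): for each constraint row a, a·d ≤ 0 —
  (1)(0) + (0)(1) = 0 ≤ 0
  (2)(0) + (-4)(1) = -4 ≤ 0
  (3)(0) + (-2)(1) = -2 ≤ 0
and d ≥ 0, so (0, 0) + t·d stays feasible for every t ≥ 0. Along this ray z = 4x + 2y changes by 2 per unit t, so z → +∞.

Unbounded — the objective can increase without bound over the feasible region.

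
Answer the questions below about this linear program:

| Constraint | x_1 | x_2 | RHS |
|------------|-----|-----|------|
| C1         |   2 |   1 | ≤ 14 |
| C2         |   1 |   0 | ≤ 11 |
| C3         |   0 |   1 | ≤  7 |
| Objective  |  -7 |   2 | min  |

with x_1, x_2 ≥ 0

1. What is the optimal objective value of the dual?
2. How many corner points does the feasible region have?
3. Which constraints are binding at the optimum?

1. -49 (by strong duality, equal to the primal optimum)
2. 4
3. C1, x_2 ≥ 0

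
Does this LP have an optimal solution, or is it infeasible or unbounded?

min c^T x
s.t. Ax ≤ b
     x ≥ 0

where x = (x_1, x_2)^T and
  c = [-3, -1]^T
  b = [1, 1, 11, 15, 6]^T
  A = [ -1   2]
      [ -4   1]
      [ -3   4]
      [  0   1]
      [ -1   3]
Feasible point: (0, 0) satisfies every constraint, so the LP is feasible.
Direction d = (1, 0): for each constraint row a, a·d ≤ 0 —
  (-1)(1) + (2)(0) = -1 ≤ 0
  (-4)(1) + (1)(0) = -4 ≤ 0
  (-3)(1) + (4)(0) = -3 ≤ 0
  (0)(1) + (1)(0) = 0 ≤ 0
  (-1)(1) + (3)(0) = -1 ≤ 0
and d ≥ 0, so (0, 0) + t·d stays feasible for every t ≥ 0. Along this ray z = -3x_1 - x_2 changes by -3 per unit t, so z → −∞.

Unbounded — the objective can decrease without bound over the feasible region.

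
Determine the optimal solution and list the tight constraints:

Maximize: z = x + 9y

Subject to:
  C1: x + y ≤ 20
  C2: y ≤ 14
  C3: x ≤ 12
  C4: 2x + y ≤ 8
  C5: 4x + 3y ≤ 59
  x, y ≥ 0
Optimal: x = 0, y = 8
Slack at optimum:
  C1: slack = 12
  C2: slack = 6
  C3: slack = 12
  C4: slack = 0 (binding)
  C5: slack = 35
  x ≥ 0: x = 0 (binding)
  y ≥ 0: y = 8
Binding constraints: C4, x ≥ 0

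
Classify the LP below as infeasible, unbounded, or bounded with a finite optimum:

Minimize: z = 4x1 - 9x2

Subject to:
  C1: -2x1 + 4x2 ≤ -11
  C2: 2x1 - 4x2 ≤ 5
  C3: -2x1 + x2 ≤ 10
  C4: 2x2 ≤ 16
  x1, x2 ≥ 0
C2 requires 2x1 - 4x2 ≤ 5, while C1 (-2x1 + 4x2 ≤ -11) is equivalent to 2x1 - 4x2 ≥ 11. Together they would need 11 ≤ 2x1 - 4x2 ≤ 5, which is impossible since 11 > 5. No point satisfies all constraints.

The feasible region is empty; the LP is infeasible.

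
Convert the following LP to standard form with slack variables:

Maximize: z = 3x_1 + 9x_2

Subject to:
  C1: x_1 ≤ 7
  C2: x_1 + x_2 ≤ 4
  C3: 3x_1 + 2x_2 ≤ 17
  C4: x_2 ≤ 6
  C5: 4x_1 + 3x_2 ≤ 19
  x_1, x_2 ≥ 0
max z = 3x_1 + 9x_2

s.t.
  x_1 + s1 = 7
  x_1 + x_2 + s2 = 4
  3x_1 + 2x_2 + s3 = 17
  x_2 + s4 = 6
  4x_1 + 3x_2 + s5 = 19
  x_1, x_2, s1, s2, s3, s4, s5 ≥ 0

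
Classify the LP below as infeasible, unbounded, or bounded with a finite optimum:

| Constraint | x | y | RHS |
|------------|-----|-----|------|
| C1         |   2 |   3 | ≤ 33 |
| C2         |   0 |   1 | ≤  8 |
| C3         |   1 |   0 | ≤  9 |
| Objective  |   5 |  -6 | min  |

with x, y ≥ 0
The point (0, 8) satisfies every constraint, so the LP is feasible; the constraints give x ≤ 9 and y ≤ 8, which with x, y ≥ 0 keep the feasible region inside a bounded box. A feasible, bounded LP attains a finite optimum at a vertex.

Evaluating z = 5x - 6y at each vertex:
  (0, 0): z = 0
  (9, 0): z = 45
  (9, 5): z = 15
  (4.5, 8): z = -25.5
  (0, 8): z = -48

Feasible with finite optimum z* = -48 at (0, 8).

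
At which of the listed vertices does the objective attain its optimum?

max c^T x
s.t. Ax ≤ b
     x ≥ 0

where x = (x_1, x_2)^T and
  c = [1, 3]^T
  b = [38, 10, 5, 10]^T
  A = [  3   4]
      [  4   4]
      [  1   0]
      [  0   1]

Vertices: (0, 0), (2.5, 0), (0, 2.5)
Evaluating z = x_1 + 3x_2 at each vertex:
  (0, 0): z = 0
  (2.5, 0): z = 2.5
  (0, 2.5): z = 7.5

The largest value is z = 7.5, attained at (0, 2.5).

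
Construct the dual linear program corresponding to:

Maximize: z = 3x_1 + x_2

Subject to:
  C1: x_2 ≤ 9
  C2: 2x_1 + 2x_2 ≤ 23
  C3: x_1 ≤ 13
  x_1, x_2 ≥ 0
Minimize: z = 9y1 + 23y2 + 13y3

Subject to:
  C1: -2y2 - y3 ≤ -3
  C2: -y1 - 2y2 ≤ -1
  y1, y2, y3 ≥ 0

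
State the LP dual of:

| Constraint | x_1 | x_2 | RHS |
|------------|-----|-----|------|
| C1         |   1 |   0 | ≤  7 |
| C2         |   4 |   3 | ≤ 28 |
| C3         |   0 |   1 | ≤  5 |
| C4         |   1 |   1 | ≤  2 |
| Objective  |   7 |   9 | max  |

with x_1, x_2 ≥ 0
Minimize: z = 7y1 + 28y2 + 5y3 + 2y4

Subject to:
  C1: -y1 - 4y2 - y4 ≤ -7
  C2: -3y2 - y3 - y4 ≤ -9
  y1, y2, y3, y4 ≥ 0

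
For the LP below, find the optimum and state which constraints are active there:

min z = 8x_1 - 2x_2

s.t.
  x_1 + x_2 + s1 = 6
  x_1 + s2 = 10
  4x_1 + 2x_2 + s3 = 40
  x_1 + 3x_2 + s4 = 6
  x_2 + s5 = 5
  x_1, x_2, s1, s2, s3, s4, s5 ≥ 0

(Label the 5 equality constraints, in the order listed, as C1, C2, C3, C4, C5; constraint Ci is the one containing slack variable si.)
Optimal: x_1 = 0, x_2 = 2
Binding: C4, x_1 ≥ 0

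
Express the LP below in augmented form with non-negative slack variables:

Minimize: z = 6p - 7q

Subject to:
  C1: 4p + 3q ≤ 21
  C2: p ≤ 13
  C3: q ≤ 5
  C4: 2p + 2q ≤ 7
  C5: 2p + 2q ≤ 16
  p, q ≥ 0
min z = 6p - 7q

s.t.
  4p + 3q + s1 = 21
  p + s2 = 13
  q + s3 = 5
  2p + 2q + s4 = 7
  2p + 2q + s5 = 16
  p, q, s1, s2, s3, s4, s5 ≥ 0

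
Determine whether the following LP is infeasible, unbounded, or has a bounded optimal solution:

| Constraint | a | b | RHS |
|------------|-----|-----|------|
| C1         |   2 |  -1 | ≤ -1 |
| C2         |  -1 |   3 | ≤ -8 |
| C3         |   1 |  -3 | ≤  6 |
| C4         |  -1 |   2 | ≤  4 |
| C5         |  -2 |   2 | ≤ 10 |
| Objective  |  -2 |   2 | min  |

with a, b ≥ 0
C3 requires a - 3b ≤ 6, while C2 (-a + 3b ≤ -8) is equivalent to a - 3b ≥ 8. Together they would need 8 ≤ a - 3b ≤ 6, which is impossible since 8 > 6. No point satisfies all constraints.

Infeasible — the constraint set is empty.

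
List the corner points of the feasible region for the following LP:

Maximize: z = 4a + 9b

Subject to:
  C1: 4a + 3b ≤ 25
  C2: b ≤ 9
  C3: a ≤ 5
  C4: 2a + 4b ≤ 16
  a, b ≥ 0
Each vertex is the intersection of two constraint boundaries that also satisfies all remaining constraints:
  a = 0 and b = 0 → (0, 0)
  a = 5 and b = 0 → (5, 0)
  a = 5 and 2a + 4b = 16 → (5, 1.5)
  2a + 4b = 16 and a = 0 → (0, 4)

Vertices: (0, 0), (5, 0), (5, 1.5), (0, 4)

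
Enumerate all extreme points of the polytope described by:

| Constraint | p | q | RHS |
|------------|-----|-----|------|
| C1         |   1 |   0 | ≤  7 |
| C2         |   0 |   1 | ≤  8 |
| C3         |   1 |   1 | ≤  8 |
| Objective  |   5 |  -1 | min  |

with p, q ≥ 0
Each vertex is the intersection of two constraint boundaries that also satisfies all remaining constraints:
  p = 0 and q = 0 → (0, 0)
  p = 7 and q = 0 → (7, 0)
  p = 7 and p + q = 8 → (7, 1)
  q = 8 and p + q = 8 → (0, 8)

Vertices: (0, 0), (7, 0), (7, 1), (0, 8)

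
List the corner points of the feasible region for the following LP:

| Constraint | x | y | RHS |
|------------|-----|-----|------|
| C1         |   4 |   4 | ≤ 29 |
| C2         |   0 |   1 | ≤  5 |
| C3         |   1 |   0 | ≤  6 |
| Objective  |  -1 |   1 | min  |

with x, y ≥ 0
Each vertex is the intersection of two constraint boundaries that also satisfies all remaining constraints:
  x = 0 and y = 0 → (0, 0)
  x = 6 and y = 0 → (6, 0)
  4x + 4y = 29 and x = 6 → (6, 1.25)
  4x + 4y = 29 and y = 5 → (2.25, 5)
  y = 5 and x = 0 → (0, 5)

Vertices: (0, 0), (6, 0), (6, 1.25), (2.25, 5), (0, 5)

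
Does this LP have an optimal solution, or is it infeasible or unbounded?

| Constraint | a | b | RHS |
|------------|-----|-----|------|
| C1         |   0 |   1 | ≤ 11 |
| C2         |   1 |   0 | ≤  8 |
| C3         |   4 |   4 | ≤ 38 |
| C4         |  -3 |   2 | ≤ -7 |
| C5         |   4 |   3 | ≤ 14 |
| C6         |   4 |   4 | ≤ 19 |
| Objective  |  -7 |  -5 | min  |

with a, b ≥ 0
The point (3.5, 0) satisfies every constraint, so the LP is feasible; the constraints give a ≤ 8 and b ≤ 11, which with a, b ≥ 0 keep the feasible region inside a bounded box. A feasible, bounded LP attains a finite optimum at a vertex.

Evaluating z = -7a - 5b at each vertex:
  (2.333, 0): z = -16.33
  (3.5, 0): z = -24.5
  (2.882, 0.8235): z = -24.29

Bounded optimum: z* = -24.5 at (3.5, 0).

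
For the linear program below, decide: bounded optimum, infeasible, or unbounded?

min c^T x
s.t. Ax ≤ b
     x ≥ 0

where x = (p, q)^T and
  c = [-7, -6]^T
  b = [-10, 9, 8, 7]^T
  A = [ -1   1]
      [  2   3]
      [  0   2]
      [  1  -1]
One constraint requires p - q ≤ 7, while the constraint -p + q ≤ -10 is equivalent to p - q ≥ 10. Together they would need 10 ≤ p - q ≤ 7, which is impossible since 10 > 7. No point satisfies all constraints.

The feasible region is empty; the LP is infeasible.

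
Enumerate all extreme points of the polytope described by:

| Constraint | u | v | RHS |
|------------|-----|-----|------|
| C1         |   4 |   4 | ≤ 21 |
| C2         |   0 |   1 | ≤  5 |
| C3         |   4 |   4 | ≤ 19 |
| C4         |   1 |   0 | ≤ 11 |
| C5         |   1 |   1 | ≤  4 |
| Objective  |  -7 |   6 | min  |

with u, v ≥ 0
Each vertex is the intersection of two constraint boundaries that also satisfies all remaining constraints:
  u = 0 and v = 0 → (0, 0)
  u + v = 4 and v = 0 → (4, 0)
  u + v = 4 and u = 0 → (0, 4)

Vertices: (0, 0), (4, 0), (0, 4)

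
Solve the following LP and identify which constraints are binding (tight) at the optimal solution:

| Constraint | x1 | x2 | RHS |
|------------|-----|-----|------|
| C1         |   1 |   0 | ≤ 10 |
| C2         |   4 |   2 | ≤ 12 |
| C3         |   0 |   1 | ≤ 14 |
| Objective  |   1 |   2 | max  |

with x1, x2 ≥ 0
Optimal: x1 = 0, x2 = 6
Slack at optimum:
  C1: slack = 10
  C2: slack = 0 (binding)
  C3: slack = 8
  x1 ≥ 0: x1 = 0 (binding)
  x2 ≥ 0: x2 = 6
Binding constraints: C2, x1 ≥ 0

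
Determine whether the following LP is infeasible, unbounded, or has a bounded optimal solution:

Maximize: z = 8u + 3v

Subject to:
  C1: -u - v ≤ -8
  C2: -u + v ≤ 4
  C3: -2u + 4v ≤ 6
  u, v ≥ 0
Feasible point: (5, 3) satisfies every constraint, so the LP is feasible.
Direction d = (1, 0): for each constraint row a, a·d ≤ 0 —
  (-1)(1) + (-1)(0) = -1 ≤ 0
  (-1)(1) + (1)(0) = -1 ≤ 0
  (-2)(1) + (4)(0) = -2 ≤ 0
and d ≥ 0, so (5, 3) + t·d stays feasible for every t ≥ 0. Along this ray z = 8u + 3v changes by 8 per unit t, so z → +∞.

Unbounded: there is a feasible ray along which z → +∞.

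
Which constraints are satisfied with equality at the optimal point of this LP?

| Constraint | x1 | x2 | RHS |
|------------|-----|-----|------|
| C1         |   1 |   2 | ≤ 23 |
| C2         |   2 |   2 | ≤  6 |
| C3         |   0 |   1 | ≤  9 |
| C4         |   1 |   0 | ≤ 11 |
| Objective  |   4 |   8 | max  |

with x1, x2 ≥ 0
Optimal: x1 = 0, x2 = 3
Slack at optimum:
  C1: slack = 17
  C2: slack = 0 (binding)
  C3: slack = 6
  C4: slack = 11
  x1 ≥ 0: x1 = 0 (binding)
  x2 ≥ 0: x2 = 3
Binding constraints: C2, x1 ≥ 0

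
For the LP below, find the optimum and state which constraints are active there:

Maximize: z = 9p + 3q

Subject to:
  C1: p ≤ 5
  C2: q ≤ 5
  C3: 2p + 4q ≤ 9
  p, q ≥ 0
Optimal: p = 4.5, q = 0
Slack at optimum:
  C1: slack = 0.5
  C2: slack = 5
  C3: slack = 0 (binding)
  p ≥ 0: p = 4.5
  q ≥ 0: q = 0 (binding)
Binding constraints: C3, q ≥ 0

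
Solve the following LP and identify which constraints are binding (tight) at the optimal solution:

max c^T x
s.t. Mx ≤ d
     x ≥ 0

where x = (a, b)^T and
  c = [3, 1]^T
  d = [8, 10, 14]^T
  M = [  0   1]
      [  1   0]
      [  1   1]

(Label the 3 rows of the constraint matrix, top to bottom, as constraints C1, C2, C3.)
Optimal: a = 10, b = 4
Binding: C2, C3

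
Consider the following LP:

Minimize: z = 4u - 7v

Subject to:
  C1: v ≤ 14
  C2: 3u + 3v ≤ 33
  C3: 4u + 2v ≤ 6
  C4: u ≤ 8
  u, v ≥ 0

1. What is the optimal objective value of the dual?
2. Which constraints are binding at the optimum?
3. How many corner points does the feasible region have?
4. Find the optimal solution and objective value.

1. -21 (by strong duality, equal to the primal optimum)
2. C3, u ≥ 0
3. 3
4. u = 0, v = 3, z = -21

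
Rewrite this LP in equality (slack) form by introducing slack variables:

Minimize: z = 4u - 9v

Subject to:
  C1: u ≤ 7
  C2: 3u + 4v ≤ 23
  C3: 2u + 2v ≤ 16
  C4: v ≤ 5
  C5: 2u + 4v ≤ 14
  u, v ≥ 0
min z = 4u - 9v

s.t.
  u + s1 = 7
  3u + 4v + s2 = 23
  2u + 2v + s3 = 16
  v + s4 = 5
  2u + 4v + s5 = 14
  u, v, s1, s2, s3, s4, s5 ≥ 0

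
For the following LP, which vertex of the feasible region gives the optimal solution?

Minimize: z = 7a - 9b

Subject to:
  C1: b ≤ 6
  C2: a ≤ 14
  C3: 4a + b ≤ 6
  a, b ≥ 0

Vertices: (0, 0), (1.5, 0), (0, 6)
Evaluating z = 7a - 9b at each vertex:
  (0, 0): z = 0
  (1.5, 0): z = 10.5
  (0, 6): z = -54

The smallest value is z = -54, attained at (0, 6).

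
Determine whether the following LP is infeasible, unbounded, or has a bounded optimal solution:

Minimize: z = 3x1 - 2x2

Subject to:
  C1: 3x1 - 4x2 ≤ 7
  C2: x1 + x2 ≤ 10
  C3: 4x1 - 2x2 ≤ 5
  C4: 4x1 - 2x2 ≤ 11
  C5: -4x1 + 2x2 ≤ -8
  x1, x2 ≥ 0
C3 requires 4x1 - 2x2 ≤ 5, while C5 (-4x1 + 2x2 ≤ -8) is equivalent to 4x1 - 2x2 ≥ 8. Together they would need 8 ≤ 4x1 - 2x2 ≤ 5, which is impossible since 8 > 5. No point satisfies all constraints.

Infeasible — the constraint set is empty.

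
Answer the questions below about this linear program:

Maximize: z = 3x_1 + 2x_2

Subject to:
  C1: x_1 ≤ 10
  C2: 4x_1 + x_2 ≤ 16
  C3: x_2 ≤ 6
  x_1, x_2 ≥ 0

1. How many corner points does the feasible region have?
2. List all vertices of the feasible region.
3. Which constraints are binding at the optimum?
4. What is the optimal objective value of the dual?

1. 4
2. (0, 0), (4, 0), (2.5, 6), (0, 6)
3. C2, C3
4. 19.5 (by strong duality, equal to the primal optimum)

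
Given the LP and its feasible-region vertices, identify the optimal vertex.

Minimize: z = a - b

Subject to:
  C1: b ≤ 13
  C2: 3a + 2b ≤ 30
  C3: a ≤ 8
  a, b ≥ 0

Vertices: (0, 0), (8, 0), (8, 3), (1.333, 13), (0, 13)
Evaluating z = a - b at each vertex:
  (0, 0): z = 0
  (8, 0): z = 8
  (8, 3): z = 5
  (1.333, 13): z = -11.67
  (0, 13): z = -13

The smallest value is z = -13, attained at (0, 13).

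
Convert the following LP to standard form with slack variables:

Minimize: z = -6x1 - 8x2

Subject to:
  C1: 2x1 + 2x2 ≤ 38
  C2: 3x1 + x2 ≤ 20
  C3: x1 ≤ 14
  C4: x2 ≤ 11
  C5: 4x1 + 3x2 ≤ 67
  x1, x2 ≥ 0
min z = -6x1 - 8x2

s.t.
  2x1 + 2x2 + s1 = 38
  3x1 + x2 + s2 = 20
  x1 + s3 = 14
  x2 + s4 = 11
  4x1 + 3x2 + s5 = 67
  x1, x2, s1, s2, s3, s4, s5 ≥ 0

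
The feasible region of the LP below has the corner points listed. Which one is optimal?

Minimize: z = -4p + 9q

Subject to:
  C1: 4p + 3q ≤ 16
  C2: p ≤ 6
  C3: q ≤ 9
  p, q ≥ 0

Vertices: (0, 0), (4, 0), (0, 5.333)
Evaluating z = -4p + 9q at each vertex:
  (0, 0): z = 0
  (4, 0): z = -16
  (0, 5.333): z = 48

The smallest value is z = -16, attained at (4, 0).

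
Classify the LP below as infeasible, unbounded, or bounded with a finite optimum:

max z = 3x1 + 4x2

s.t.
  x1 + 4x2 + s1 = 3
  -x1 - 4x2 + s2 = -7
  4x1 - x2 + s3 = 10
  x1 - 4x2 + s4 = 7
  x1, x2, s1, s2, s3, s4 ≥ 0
The row x1 + 4x2 + s1 = 3 with s1 ≥ 0 requires x1 + 4x2 ≤ 3, while the row -x1 - 4x2 + s2 = -7 with s2 ≥ 0 is equivalent to x1 + 4x2 ≥ 7. Together they would need 7 ≤ x1 + 4x2 ≤ 3, which is impossible since 7 > 3. No point satisfies all constraints.

The feasible region is empty; the LP is infeasible.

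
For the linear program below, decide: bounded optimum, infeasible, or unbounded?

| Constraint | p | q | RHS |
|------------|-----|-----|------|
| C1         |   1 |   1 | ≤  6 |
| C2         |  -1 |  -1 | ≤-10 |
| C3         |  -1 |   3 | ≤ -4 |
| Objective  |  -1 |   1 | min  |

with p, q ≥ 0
C1 requires p + q ≤ 6, while C2 (-p - q ≤ -10) is equivalent to p + q ≥ 10. Together they would need 10 ≤ p + q ≤ 6, which is impossible since 10 > 6. No point satisfies all constraints.

Infeasible: no point satisfies all constraints simultaneously.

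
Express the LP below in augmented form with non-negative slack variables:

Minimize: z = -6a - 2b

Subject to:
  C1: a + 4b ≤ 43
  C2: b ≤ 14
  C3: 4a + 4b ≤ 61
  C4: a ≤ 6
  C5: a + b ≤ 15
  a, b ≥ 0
min z = -6a - 2b

s.t.
  a + 4b + s1 = 43
  b + s2 = 14
  4a + 4b + s3 = 61
  a + s4 = 6
  a + b + s5 = 15
  a, b, s1, s2, s3, s4, s5 ≥ 0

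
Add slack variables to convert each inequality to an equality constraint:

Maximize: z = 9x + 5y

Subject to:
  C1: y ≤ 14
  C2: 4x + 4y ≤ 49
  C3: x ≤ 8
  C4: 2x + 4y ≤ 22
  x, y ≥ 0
max z = 9x + 5y

s.t.
  y + s1 = 14
  4x + 4y + s2 = 49
  x + s3 = 8
  2x + 4y + s4 = 22
  x, y, s1, s2, s3, s4 ≥ 0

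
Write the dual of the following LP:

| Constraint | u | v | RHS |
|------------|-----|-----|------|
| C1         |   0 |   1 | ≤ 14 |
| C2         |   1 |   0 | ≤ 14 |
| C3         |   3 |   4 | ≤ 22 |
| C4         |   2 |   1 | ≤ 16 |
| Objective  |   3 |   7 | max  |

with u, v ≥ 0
Minimize: z = 14y1 + 14y2 + 22y3 + 16y4

Subject to:
  C1: -y2 - 3y3 - 2y4 ≤ -3
  C2: -y1 - 4y3 - y4 ≤ -7
  y1, y2, y3, y4 ≥ 0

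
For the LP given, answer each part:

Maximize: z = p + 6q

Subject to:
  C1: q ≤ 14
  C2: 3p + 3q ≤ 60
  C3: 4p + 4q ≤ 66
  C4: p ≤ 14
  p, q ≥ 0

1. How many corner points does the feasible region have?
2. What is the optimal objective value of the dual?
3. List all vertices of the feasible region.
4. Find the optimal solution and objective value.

1. 5
2. 86.5 (by strong duality, equal to the primal optimum)
3. (0, 0), (14, 0), (14, 2.5), (2.5, 14), (0, 14)
4. p = 2.5, q = 14, z = 86.5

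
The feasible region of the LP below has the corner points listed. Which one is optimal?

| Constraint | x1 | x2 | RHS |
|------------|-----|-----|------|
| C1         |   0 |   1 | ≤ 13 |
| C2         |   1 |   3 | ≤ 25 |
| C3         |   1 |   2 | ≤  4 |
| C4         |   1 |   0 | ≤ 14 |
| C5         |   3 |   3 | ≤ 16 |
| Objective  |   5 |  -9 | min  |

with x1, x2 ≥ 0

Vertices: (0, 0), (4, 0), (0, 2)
Evaluating z = 5x1 - 9x2 at each vertex:
  (0, 0): z = 0
  (4, 0): z = 20
  (0, 2): z = -18

The smallest value is z = -18, attained at (0, 2).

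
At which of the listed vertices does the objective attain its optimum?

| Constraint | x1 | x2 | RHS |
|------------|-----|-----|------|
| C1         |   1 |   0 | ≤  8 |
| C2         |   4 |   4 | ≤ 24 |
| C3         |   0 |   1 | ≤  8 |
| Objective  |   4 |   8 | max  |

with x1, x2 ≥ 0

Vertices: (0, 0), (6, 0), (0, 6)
Evaluating z = 4x1 + 8x2 at each vertex:
  (0, 0): z = 0
  (6, 0): z = 24
  (0, 6): z = 48

The largest value is z = 48, attained at (0, 6).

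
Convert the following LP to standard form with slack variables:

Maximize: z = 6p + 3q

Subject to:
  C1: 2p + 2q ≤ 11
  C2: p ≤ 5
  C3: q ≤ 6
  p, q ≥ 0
max z = 6p + 3q

s.t.
  2p + 2q + s1 = 11
  p + s2 = 5
  q + s3 = 6
  p, q, s1, s2, s3 ≥ 0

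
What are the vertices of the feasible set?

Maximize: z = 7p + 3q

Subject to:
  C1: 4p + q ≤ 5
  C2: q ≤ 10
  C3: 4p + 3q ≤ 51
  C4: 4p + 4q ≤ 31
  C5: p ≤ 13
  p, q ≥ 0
Each vertex is the intersection of two constraint boundaries that also satisfies all remaining constraints:
  p = 0 and q = 0 → (0, 0)
  4p + q = 5 and q = 0 → (1.25, 0)
  4p + q = 5 and p = 0 → (0, 5)

Vertices: (0, 0), (1.25, 0), (0, 5)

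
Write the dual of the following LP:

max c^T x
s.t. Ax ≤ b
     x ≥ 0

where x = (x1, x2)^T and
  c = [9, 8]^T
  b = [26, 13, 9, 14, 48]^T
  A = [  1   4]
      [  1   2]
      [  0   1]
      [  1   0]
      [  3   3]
Minimize: z = 26y1 + 13y2 + 9y3 + 14y4 + 48y5

Subject to:
  C1: -y1 - y2 - y4 - 3y5 ≤ -9
  C2: -4y1 - 2y2 - y3 - 3y5 ≤ -8
  y1, y2, y3, y4, y5 ≥ 0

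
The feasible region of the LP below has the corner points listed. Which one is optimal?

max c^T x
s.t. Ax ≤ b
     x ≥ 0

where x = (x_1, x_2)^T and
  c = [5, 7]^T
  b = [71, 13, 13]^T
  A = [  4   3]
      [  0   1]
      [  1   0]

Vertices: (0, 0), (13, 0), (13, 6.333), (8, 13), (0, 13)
Evaluating z = 5x_1 + 7x_2 at each vertex:
  (0, 0): z = 0
  (13, 0): z = 65
  (13, 6.333): z = 109.3
  (8, 13): z = 131
  (0, 13): z = 91

The largest value is z = 131, attained at (8, 13).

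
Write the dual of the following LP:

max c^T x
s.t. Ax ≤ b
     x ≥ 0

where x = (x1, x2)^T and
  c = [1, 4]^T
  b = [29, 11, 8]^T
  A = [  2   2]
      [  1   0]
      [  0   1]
Minimize: z = 29y1 + 11y2 + 8y3

Subject to:
  C1: -2y1 - y2 ≤ -1
  C2: -2y1 - y3 ≤ -4
  y1, y2, y3 ≥ 0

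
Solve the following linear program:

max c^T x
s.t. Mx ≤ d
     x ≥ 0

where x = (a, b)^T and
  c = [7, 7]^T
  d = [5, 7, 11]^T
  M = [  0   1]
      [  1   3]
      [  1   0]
a = 7, b = 0, z = 49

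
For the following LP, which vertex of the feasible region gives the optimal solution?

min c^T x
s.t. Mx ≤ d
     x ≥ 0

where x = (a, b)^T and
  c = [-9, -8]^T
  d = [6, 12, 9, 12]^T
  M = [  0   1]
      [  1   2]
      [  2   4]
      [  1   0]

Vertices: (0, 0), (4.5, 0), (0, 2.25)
Evaluating z = -9a - 8b at each vertex:
  (0, 0): z = 0
  (4.5, 0): z = -40.5
  (0, 2.25): z = -18

The smallest value is z = -40.5, attained at (4.5, 0).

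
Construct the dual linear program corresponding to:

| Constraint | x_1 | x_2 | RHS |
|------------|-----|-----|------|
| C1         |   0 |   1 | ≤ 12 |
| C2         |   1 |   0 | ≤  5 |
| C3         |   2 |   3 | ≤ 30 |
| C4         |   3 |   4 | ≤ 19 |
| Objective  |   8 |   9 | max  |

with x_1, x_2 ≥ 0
Minimize: z = 12y1 + 5y2 + 30y3 + 19y4

Subject to:
  C1: -y2 - 2y3 - 3y4 ≤ -8
  C2: -y1 - 3y3 - 4y4 ≤ -9
  y1, y2, y3, y4 ≥ 0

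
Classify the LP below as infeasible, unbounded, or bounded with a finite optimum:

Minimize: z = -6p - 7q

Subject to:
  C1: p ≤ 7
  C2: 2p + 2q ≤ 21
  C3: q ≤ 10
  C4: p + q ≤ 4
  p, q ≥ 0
The point (0, 4) satisfies every constraint, so the LP is feasible; the constraints give p ≤ 7 and q ≤ 10, which with p, q ≥ 0 keep the feasible region inside a bounded box. A feasible, bounded LP attains a finite optimum at a vertex.

Evaluating z = -6p - 7q at each vertex:
  (0, 0): z = 0
  (4, 0): z = -24
  (0, 4): z = -28

The LP has an optimal solution: (0, 4) with z = -28.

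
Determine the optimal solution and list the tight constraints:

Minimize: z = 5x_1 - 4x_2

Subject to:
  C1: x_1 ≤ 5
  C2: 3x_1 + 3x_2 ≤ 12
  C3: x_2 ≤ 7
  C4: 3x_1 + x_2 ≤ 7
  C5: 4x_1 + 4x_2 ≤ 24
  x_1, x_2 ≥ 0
Optimal: x_1 = 0, x_2 = 4
Binding: C2, x_1 ≥ 0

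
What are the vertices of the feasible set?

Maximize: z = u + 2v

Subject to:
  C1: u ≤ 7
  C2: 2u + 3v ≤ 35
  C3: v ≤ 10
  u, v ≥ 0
Each vertex is the intersection of two constraint boundaries that also satisfies all remaining constraints:
  u = 0 and v = 0 → (0, 0)
  u = 7 and v = 0 → (7, 0)
  u = 7 and 2u + 3v = 35 → (7, 7)
  2u + 3v = 35 and v = 10 → (2.5, 10)
  v = 10 and u = 0 → (0, 10)

Vertices: (0, 0), (7, 0), (7, 7), (2.5, 10), (0, 10)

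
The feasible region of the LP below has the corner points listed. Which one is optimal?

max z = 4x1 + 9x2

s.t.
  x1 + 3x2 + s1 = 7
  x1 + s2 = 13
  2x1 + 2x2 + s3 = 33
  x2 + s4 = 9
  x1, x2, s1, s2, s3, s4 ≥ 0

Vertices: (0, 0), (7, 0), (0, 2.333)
Evaluating z = 4x1 + 9x2 at each vertex:
  (0, 0): z = 0
  (7, 0): z = 28
  (0, 2.333): z = 21

The largest value is z = 28, attained at (7, 0).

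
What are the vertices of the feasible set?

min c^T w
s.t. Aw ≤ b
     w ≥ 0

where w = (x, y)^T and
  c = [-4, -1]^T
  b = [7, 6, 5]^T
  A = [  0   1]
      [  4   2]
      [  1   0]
Each vertex is the intersection of two constraint boundaries that also satisfies all remaining constraints:
  x = 0 and y = 0 → (0, 0)
  4x + 2y = 6 and y = 0 → (1.5, 0)
  4x + 2y = 6 and x = 0 → (0, 3)

Vertices: (0, 0), (1.5, 0), (0, 3)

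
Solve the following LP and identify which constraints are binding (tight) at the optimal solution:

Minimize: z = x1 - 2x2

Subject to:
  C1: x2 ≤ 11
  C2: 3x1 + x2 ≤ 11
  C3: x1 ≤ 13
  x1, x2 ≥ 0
Optimal: x1 = 0, x2 = 11
Slack at optimum:
  C1: slack = 0 (binding)
  C2: slack = 0 (binding)
  C3: slack = 13
  x1 ≥ 0: x1 = 0 (binding)
  x2 ≥ 0: x2 = 11
Binding constraints: C1, C2, x1 ≥ 0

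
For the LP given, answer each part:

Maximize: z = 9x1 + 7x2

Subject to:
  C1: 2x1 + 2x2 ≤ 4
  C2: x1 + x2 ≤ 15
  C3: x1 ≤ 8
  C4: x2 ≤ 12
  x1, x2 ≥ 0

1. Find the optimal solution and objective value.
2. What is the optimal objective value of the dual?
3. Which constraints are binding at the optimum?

1. x1 = 2, x2 = 0, z = 18
2. 18 (by strong duality, equal to the primal optimum)
3. C1, x2 ≥ 0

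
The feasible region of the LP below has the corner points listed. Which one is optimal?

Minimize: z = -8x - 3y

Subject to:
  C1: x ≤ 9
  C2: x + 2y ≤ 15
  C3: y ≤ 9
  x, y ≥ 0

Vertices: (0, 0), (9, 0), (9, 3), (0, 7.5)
Evaluating z = -8x - 3y at each vertex:
  (0, 0): z = 0
  (9, 0): z = -72
  (9, 3): z = -81
  (0, 7.5): z = -22.5

The smallest value is z = -81, attained at (9, 3).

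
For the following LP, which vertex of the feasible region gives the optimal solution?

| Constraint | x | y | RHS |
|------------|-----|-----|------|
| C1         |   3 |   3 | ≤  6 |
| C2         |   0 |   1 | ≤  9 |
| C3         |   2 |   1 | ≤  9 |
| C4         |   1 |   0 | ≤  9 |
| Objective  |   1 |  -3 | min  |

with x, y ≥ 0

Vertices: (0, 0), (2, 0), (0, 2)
Evaluating z = x - 3y at each vertex:
  (0, 0): z = 0
  (2, 0): z = 2
  (0, 2): z = -6

The smallest value is z = -6, attained at (0, 2).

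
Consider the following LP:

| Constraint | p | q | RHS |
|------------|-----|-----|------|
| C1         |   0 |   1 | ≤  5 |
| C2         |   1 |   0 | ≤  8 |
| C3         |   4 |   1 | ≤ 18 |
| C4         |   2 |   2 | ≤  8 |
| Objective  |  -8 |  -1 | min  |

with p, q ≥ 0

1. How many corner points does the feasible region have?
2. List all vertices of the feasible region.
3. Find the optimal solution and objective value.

1. 3
2. (0, 0), (4, 0), (0, 4)
3. p = 4, q = 0, z = -32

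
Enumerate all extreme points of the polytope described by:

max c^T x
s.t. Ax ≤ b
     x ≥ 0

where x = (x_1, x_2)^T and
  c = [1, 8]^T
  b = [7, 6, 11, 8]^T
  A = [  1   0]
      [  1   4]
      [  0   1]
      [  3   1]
Each vertex is the intersection of two constraint boundaries that also satisfies all remaining constraints:
  x_1 = 0 and x_2 = 0 → (0, 0)
  3x_1 + x_2 = 8 and x_2 = 0 → (2.667, 0)
  x_1 + 4x_2 = 6 and 3x_1 + x_2 = 8 → (2.364, 0.9091)
  x_1 + 4x_2 = 6 and x_1 = 0 → (0, 1.5)

Vertices: (0, 0), (2.667, 0), (2.364, 0.9091), (0, 1.5)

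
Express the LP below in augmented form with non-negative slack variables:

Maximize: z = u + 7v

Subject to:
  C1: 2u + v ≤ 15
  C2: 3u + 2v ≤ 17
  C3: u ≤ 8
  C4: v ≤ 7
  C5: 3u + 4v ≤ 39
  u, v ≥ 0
max z = u + 7v

s.t.
  2u + v + s1 = 15
  3u + 2v + s2 = 17
  u + s3 = 8
  v + s4 = 7
  3u + 4v + s5 = 39
  u, v, s1, s2, s3, s4, s5 ≥ 0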